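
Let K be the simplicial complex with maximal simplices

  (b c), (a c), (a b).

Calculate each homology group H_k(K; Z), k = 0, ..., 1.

H_0 = Z,  H_1 = Z.

Order the vertices as a < b < c. Listing each simplex with vertices in this order, K has dimension 1 with simplices:

  0-simplices (3): a, b, c
  1-simplices (3): ab, ac, bc

giving chain groups C_0 ≅ Z^3, C_1 ≅ Z^3.

∂_1: C_1 → C_0 is given by ∂[p,q] = [q] − [p]. For instance
  ∂bc = c − b.
This gives a 3×3 integer matrix of rank 2; reducing to Smith normal form yields diagonal entries (1,1).

From H_k ≅ ker(∂_k) / im(∂_{k+1}) we obtain:

  H_0: rank C_0 − rank ∂_1 = 3 − 2 = 1, and the invariant factors of ∂_1 are all 1, so H_0 = Z.
  H_1: rank ker ∂_1 − rank ∂_2 = (3 − 2) − 0 = 1, and there is no ∂_2, so H_1 = Z.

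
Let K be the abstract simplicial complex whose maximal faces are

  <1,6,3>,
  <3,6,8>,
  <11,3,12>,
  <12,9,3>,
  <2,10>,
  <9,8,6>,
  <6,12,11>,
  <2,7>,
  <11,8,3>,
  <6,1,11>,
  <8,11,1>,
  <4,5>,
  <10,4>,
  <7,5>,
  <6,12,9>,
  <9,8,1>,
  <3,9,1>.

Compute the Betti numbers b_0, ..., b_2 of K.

We work with the vertex ordering 1 < 2 < 3 < 4 < 5 < 6 < 7 < 8 < 9 < 10 < 11 < 12. The simplices of K, each written with vertices in increasing order, are:

  0-simplices (12): [1], [2], [3], [4], [5], [6], [7], [8], [9], [10], [11], [12]
  1-simplices (23): (23 of them)
  2-simplices (12): [1,3,6], [1,3,9], [1,6,11], [1,8,9], [1,8,11], [3,6,8], [3,8,11], [3,9,12], [3,11,12], [6,8,9], [6,9,12], [6,11,12]

Hence C_0 ≅ Z^12, C_1 ≅ Z^23, C_2 ≅ Z^12.

∂_1: C_1 → C_0 sends each edge [p,q] (with p < q) to q − p.
The 12×23 boundary matrix has rank 10 and Smith normal form diag(1,1,1,1,1,1,1,1,1,1).

∂_2: C_2 → C_1 acts by ∂[p,q,r] = [q,r] − [p,r] + [p,q]. For instance
  ∂[6,9,12] = [9,12] − [6,12] + [6,9],
  ∂[6,8,9] = [8,9] − [6,9] + [6,8].
This gives a 23×12 integer matrix of rank 12; reducing to Smith normal form yields diagonal entries (1,1,1,1,1,1,1,1,1,1,1,2).

Now H_k = ker ∂_k / im ∂_{k+1}, so:

  H_0: rank C_0 − rank ∂_1 = 12 − 10 = 2, and the invariant factors of ∂_1 are all 1, so H_0 = Z^2.
  H_1: rank ker ∂_1 − rank ∂_2 = (23 − 10) − 12 = 1, and ∂_2 has invariant factor 2 > 1, so H_1 = Z ⊕ Z/2Z.
  H_2: rank ker ∂_2 − rank ∂_3 = (12 − 12) − 0 = 0, and there is no ∂_3, so H_2 = 0.

As a check, the Euler characteristic is 12 − 23 + 12 = 1, which agrees with 2 − 1 + 0 = 1.
(K is a triangulation of the disjoint union of the real projective plane RP^2 and the circle S^1.)

Hence the Betti numbers are b_0 = 2, b_1 = 1, b_2 = 0.

b_0 = 2, b_1 = 1, b_2 = 0.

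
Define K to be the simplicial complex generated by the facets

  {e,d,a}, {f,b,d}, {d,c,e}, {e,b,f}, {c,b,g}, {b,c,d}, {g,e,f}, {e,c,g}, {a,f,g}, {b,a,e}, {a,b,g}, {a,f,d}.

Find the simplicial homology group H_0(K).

Order the vertices as a < b < c < d < e < f < g. Listing each simplex with vertices in this order, K has dimension 2 with simplices:

  0-simplices (7): a, b, c, d, e, f, g
  1-simplices (18): ab, ad, ae, af, ag, bc, bd, be, bf, bg, cd, ce, cg, de, df, ef, eg, fg
  2-simplices (12): abe, abg, ade, adf, afg, bcd, bcg, bdf, bef, cde, ceg, efg

giving chain groups C_0 ≅ Z^7, C_1 ≅ Z^18, C_2 ≅ Z^12.

∂_1: C_1 → C_0 is given by ∂[p,q] = [q] − [p]. For instance
  ∂ag = g − a.
As a 7×18 matrix over Z this has rank 6, with invariant factors (1,1,1,1,1,1).

Boundary ∂_2: C_2 → C_1 maps a triangle to the signed sum of its edges. For instance
  ∂afg = fg − ag + af,
  ∂bdf = df − bf + bd.
The resulting 18×12 matrix has rank 12, and its Smith normal form has invariant factors (1,1,1,1,1,1,1,1,1,1,1,2).

From H_k ≅ ker(∂_k) / im(∂_{k+1}) we obtain:

  H_0: rank C_0 − rank ∂_1 = 7 − 6 = 1, and the invariant factors of ∂_1 are all 1, so H_0 ≅ Z.

H_0 ≅ Z.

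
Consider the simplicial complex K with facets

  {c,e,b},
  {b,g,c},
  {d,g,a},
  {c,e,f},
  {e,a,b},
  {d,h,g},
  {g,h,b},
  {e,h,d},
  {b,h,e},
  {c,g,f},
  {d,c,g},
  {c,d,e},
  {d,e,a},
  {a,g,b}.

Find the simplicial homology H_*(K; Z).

H_0 = Z,  H_1 = 0,  H_2 = Z^2.

Take the total order a < b < c < d < e < f < g < h on the vertex set. Then K (dimension 2) consists of the simplices:

  0-simplices (8): a, b, c, d, e, f, g, h
  1-simplices (19): ab, ad, ae, ag, bc, be, bg, bh, cd, ce, cf, cg, de, dg, dh, ef, eh, fg, gh
  2-simplices (14): abe, abg, ade, adg, bce, bcg, beh, bgh, cde, cdg, cef, cfg, deh, dgh

Hence C_0 ≅ Z^8, C_1 ≅ Z^19, C_2 ≅ Z^14.

The boundary map ∂_1: C_1 → C_0 sends each edge [p,q] (with p < q) to q − p. For instance
  ∂bc = c − b.
The 8×19 boundary matrix has rank 7 and Smith normal form diag(1,1,1,1,1,1,1).

The boundary map ∂_2: C_2 → C_1 maps a triangle to the signed sum of its edges. For instance
  ∂bcg = cg − bg + bc,
  ∂cef = ef − cf + ce.
The resulting 19×14 matrix has rank 12, and its Smith normal form has invariant factors (1,1,1,1,1,1,1,1,1,1,1,1).

Now H_k = ker ∂_k / im ∂_{k+1}, so:

  H_0: rank C_0 − rank ∂_1 = 8 − 7 = 1, and the invariant factors of ∂_1 are all 1, so H_0 = Z.
  H_1: rank ker ∂_1 − rank ∂_2 = (19 − 7) − 12 = 0, and the invariant factors of ∂_2 are all 1, so H_1 = 0.
  H_2: rank ker ∂_2 − rank ∂_3 = (14 − 12) − 0 = 2, and there is no ∂_3, so H_2 = Z^2.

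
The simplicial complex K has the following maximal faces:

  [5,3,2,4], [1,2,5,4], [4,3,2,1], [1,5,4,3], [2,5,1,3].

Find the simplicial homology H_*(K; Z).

Order the vertices as 1 < 2 < 3 < 4 < 5. Listing each simplex with vertices in this order, K has dimension 3 with simplices:

  0-simplices (5): [1], [2], [3], [4], [5]
  1-simplices (10): [1,2], [1,3], [1,4], [1,5], [2,3], [2,4], [2,5], [3,4], [3,5], [4,5]
  2-simplices (10): [1,2,3], [1,2,4], [1,2,5], [1,3,4], [1,3,5], [1,4,5], [2,3,4], [2,3,5], [2,4,5], [3,4,5]
  3-simplices (5): [1,2,3,4], [1,2,3,5], [1,2,4,5], [1,3,4,5], [2,3,4,5]

so the chain groups are C_0 ≅ Z^5, C_1 ≅ Z^10, C_2 ≅ Z^10, C_3 ≅ Z^5.

Boundary ∂_1: C_1 → C_0 is given by ∂[p,q] = [q] − [p]. For instance
  ∂[3,4] = [4] − [3].
As a 5×10 matrix over Z this has rank 4, with invariant factors (1,1,1,1).

Boundary ∂_2: C_2 → C_1 sends each 2-simplex [p,q,r] to [q,r] − [p,r] + [p,q]. For instance
  ∂[3,4,5] = [4,5] − [3,5] + [3,4],
  ∂[1,4,5] = [4,5] − [1,5] + [1,4].
The 10×10 boundary matrix has rank 6 and Smith normal form diag(1,1,1,1,1,1).

∂_3: C_3 → C_2 sends each 3-simplex σ to the alternating sum Σ_i (−1)^i (σ with its i-th vertex removed). For instance
  ∂[1,3,4,5] = [3,4,5] − [1,4,5] + [1,3,5] − [1,3,4],
  ∂[1,2,4,5] = [2,4,5] − [1,4,5] + [1,2,5] − [1,2,4].
As a 10×5 matrix over Z this has rank 4, with invariant factors (1,1,1,1).

Reading off H_k = ker ∂_k / im ∂_{k+1}:

  H_0: rank C_0 − rank ∂_1 = 5 − 4 = 1, and the invariant factors of ∂_1 are all 1, so H_0 ≅ Z.
  H_1: rank ker ∂_1 − rank ∂_2 = (10 − 4) − 6 = 0, and the invariant factors of ∂_2 are all 1, so H_1 ≅ 0.
  H_2: rank ker ∂_2 − rank ∂_3 = (10 − 6) − 4 = 0, and the invariant factors of ∂_3 are all 1, so H_2 ≅ 0.
  H_3: rank ker ∂_3 − rank ∂_4 = (5 − 4) − 0 = 1, and there is no ∂_4, so H_3 ≅ Z.

As a check, the Euler characteristic is 5 − 10 + 10 − 5 = 0, which agrees with 1 − 0 + 0 − 1 = 0.

H_0 = Z,  H_1 = 0,  H_2 = 0,  H_3 = Z.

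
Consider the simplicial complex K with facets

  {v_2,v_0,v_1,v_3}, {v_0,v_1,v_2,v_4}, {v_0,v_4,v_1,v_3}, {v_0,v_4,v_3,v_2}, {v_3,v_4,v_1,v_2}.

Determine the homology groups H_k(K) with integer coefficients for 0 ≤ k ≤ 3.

We work with the vertex ordering v_0 < v_1 < v_2 < v_3 < v_4. The simplices of K, each written with vertices in increasing order, are:

  0-simplices (5): [v_0], [v_1], [v_2], [v_3], [v_4]
  1-simplices (10): [v_0,v_1], [v_0,v_2], [v_0,v_3], [v_0,v_4], [v_1,v_2], [v_1,v_3], [v_1,v_4], [v_2,v_3], [v_2,v_4], [v_3,v_4]
  2-simplices (10): [v_0,v_1,v_2], [v_0,v_1,v_3], [v_0,v_1,v_4], [v_0,v_2,v_3], [v_0,v_2,v_4], [v_0,v_3,v_4], [v_1,v_2,v_3], [v_1,v_2,v_4], [v_1,v_3,v_4], [v_2,v_3,v_4]
  3-simplices (5): [v_0,v_1,v_2,v_3], [v_0,v_1,v_2,v_4], [v_0,v_1,v_3,v_4], [v_0,v_2,v_3,v_4], [v_1,v_2,v_3,v_4]

Hence C_0 ≅ Z^5, C_1 ≅ Z^10, C_2 ≅ Z^10, C_3 ≅ Z^5.

∂_1: C_1 → C_0 is given by ∂[p,q] = [q] − [p].
As a 5×10 matrix over Z this has rank 4, with invariant factors (1,1,1,1).

∂_2: C_2 → C_1 maps a triangle to the signed sum of its edges. For instance
  ∂[v_0,v_1,v_3] = [v_1,v_3] − [v_0,v_3] + [v_0,v_1],
  ∂[v_0,v_2,v_4] = [v_2,v_4] − [v_0,v_4] + [v_0,v_2].
This gives a 10×10 integer matrix of rank 6; reducing to Smith normal form yields diagonal entries (1,1,1,1,1,1).

The boundary map ∂_3: C_3 → C_2 sends each 3-simplex σ to the alternating sum Σ_i (−1)^i (σ with its i-th vertex removed). For instance
  ∂[v_0,v_2,v_3,v_4] = [v_2,v_3,v_4] − [v_0,v_3,v_4] + [v_0,v_2,v_4] − [v_0,v_2,v_3],
  ∂[v_0,v_1,v_2,v_4] = [v_1,v_2,v_4] − [v_0,v_2,v_4] + [v_0,v_1,v_4] − [v_0,v_1,v_2].
This gives a 10×5 integer matrix of rank 4; reducing to Smith normal form yields diagonal entries (1,1,1,1).

Now H_k = ker ∂_k / im ∂_{k+1}, so:

  H_0: rank C_0 − rank ∂_1 = 5 − 4 = 1, and the invariant factors of ∂_1 are all 1, so H_0 ≅ Z.
  H_1: rank ker ∂_1 − rank ∂_2 = (10 − 4) − 6 = 0, and the invariant factors of ∂_2 are all 1, so H_1 ≅ 0.
  H_2: rank ker ∂_2 − rank ∂_3 = (10 − 6) − 4 = 0, and the invariant factors of ∂_3 are all 1, so H_2 ≅ 0.
  H_3: rank ker ∂_3 − rank ∂_4 = (5 − 4) − 0 = 1, and there is no ∂_4, so H_3 ≅ Z.

As a check, the Euler characteristic is 5 − 10 + 10 − 5 = 0, which agrees with 1 − 0 + 0 − 1 = 0.

H_0 = Z,  H_1 = 0,  H_2 = 0,  H_3 = Z.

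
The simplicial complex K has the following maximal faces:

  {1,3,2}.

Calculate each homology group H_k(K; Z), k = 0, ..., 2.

H_0 ≅ Z,  H_1 = 0,  H_2 = 0.

Take the total order 1 < 2 < 3 on the vertex set. Then K (dimension 2) consists of the simplices:

  0-simplices (3): [1], [2], [3]
  1-simplices (3): [1,2], [1,3], [2,3]
  2-simplices (1): [1,2,3]

Hence C_0 ≅ Z^3, C_1 ≅ Z^3, C_2 ≅ Z^1.

∂_1: C_1 → C_0 maps an edge to its endpoints' difference, ∂[p,q] = q − p. For instance
  ∂[2,3] = [3] − [2].
This gives a 3×3 integer matrix of rank 2; reducing to Smith normal form yields diagonal entries (1,1).

The boundary map ∂_2: C_2 → C_1 maps a triangle to the signed sum of its edges. For instance
  ∂[1,2,3] = [2,3] − [1,3] + [1,2].
This gives a 3×1 integer matrix of rank 1; reducing to Smith normal form yields diagonal entries (1).

Computing H_k = (kernel of ∂_k) / (image of ∂_{k+1}):

  H_0: rank C_0 − rank ∂_1 = 3 − 2 = 1, and the invariant factors of ∂_1 are all 1, so H_0 = Z.
  H_1: rank ker ∂_1 − rank ∂_2 = (3 − 2) − 1 = 0, and the invariant factors of ∂_2 are all 1, so H_1 = 0.
  H_2: rank ker ∂_2 − rank ∂_3 = (1 − 1) − 0 = 0, and there is no ∂_3, so H_2 = 0.

As a check, the Euler characteristic is 3 − 3 + 1 = 1, which agrees with 1 − 0 + 0 = 1.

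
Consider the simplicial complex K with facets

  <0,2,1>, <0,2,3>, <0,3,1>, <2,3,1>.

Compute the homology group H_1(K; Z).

K has 4 vertices, 6 edges, 4 triangles.
rank ∂_1 = 3, rank ∂_2 = 3 ⇒ b_1 = 6 − 3 − 3 = 0; all invariant factors of ∂_2 are 1 so no torsion. So H_1 ≅ 0.

H_1 ≅ 0.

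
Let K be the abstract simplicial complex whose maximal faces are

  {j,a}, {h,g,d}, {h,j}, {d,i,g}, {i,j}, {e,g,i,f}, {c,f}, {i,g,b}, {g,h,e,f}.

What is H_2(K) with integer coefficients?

H_2 ≅ 0.

K has 10 vertices, 18 edges, 10 triangles, 2 3-simplices.
rank ∂_2 = 8, rank ∂_3 = 2 ⇒ b_2 = 10 − 8 − 2 = 0; all invariant factors of ∂_3 are 1 so no torsion. So H_2 = 0.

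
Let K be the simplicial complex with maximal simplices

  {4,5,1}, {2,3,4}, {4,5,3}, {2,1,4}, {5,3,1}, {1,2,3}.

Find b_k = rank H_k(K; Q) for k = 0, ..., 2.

b_0 = 1, b_1 = 0, b_2 = 1.

Take the total order 1 < 2 < 3 < 4 < 5 on the vertex set. Then K (dimension 2) consists of the simplices:

  0-simplices (5): [1], [2], [3], [4], [5]
  1-simplices (9): [1,2], [1,3], [1,4], [1,5], [2,3], [2,4], [3,4], [3,5], [4,5]
  2-simplices (6): [1,2,3], [1,2,4], [1,3,5], [1,4,5], [2,3,4], [3,4,5]

Hence C_0 ≅ Z^5, C_1 ≅ Z^9, C_2 ≅ Z^6.

∂_1: C_1 → C_0 maps an edge to its endpoints' difference, ∂[p,q] = q − p.
This gives a 5×9 integer matrix of rank 4; reducing to Smith normal form yields diagonal entries (1,1,1,1).

The boundary map ∂_2: C_2 → C_1 sends each 2-simplex [p,q,r] to [q,r] − [p,r] + [p,q]. For instance
  ∂[1,4,5] = [4,5] − [1,5] + [1,4],
  ∂[3,4,5] = [4,5] − [3,5] + [3,4].
The resulting 9×6 matrix has rank 5, and its Smith normal form has invariant factors (1,1,1,1,1).

Reading off H_k = ker ∂_k / im ∂_{k+1}:

  H_0: rank C_0 − rank ∂_1 = 5 − 4 = 1, and the invariant factors of ∂_1 are all 1, so H_0 = Z.
  H_1: rank ker ∂_1 − rank ∂_2 = (9 − 4) − 5 = 0, and the invariant factors of ∂_2 are all 1, so H_1 = 0.
  H_2: rank ker ∂_2 − rank ∂_3 = (6 − 5) − 0 = 1, and there is no ∂_3, so H_2 = Z.

Hence the Betti numbers are b_0 = 1, b_1 = 0, b_2 = 1.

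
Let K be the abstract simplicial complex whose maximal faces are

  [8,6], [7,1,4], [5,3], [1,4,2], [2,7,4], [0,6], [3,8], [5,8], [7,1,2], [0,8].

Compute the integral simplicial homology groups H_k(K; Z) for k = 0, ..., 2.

We work with the vertex ordering 0 < 1 < 2 < 3 < 4 < 5 < 6 < 7 < 8. The simplices of K, each written with vertices in increasing order, are:

  0-simplices (9): [0], [1], [2], [3], [4], [5], [6], [7], [8]
  1-simplices (12): [0,6], [0,8], [1,2], [1,4], [1,7], [2,4], [2,7], [3,5], [3,8], [4,7], [5,8], [6,8]
  2-simplices (4): [1,2,4], [1,2,7], [1,4,7], [2,4,7]

so the chain groups are C_0 ≅ Z^9, C_1 ≅ Z^12, C_2 ≅ Z^4.

The boundary map ∂_1: C_1 → C_0 sends each edge [p,q] (with p < q) to q − p. For instance
  ∂[6,8] = [8] − [6].
The 9×12 boundary matrix has rank 7 and Smith normal form diag(1,1,1,1,1,1,1).

The boundary map ∂_2: C_2 → C_1 maps a triangle to the signed sum of its edges. For instance
  ∂[1,2,7] = [2,7] − [1,7] + [1,2],
  ∂[1,2,4] = [2,4] − [1,4] + [1,2].
The resulting 12×4 matrix has rank 3, and its Smith normal form has invariant factors (1,1,1).

From H_k ≅ ker(∂_k) / im(∂_{k+1}) we obtain:

  H_0: rank C_0 − rank ∂_1 = 9 − 7 = 2, and the invariant factors of ∂_1 are all 1, so H_0 ≅ Z^2.
  H_1: rank ker ∂_1 − rank ∂_2 = (12 − 7) − 3 = 2, and the invariant factors of ∂_2 are all 1, so H_1 ≅ Z^2.
  H_2: rank ker ∂_2 − rank ∂_3 = (4 − 3) − 0 = 1, and there is no ∂_3, so H_2 ≅ Z.

(K is a triangulation of the disjoint union of a wedge of 2 circles and the 2-sphere S^2.)

H_0 ≅ Z^2,  H_1 ≅ Z^2,  H_2 ≅ Z.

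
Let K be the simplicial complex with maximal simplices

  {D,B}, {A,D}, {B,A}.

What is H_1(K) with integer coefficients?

Take the total order A < B < D on the vertex set. Then K (dimension 1) consists of the simplices:

  0-simplices (3): A, B, D
  1-simplices (3): AB, AD, BD

Hence C_0 ≅ Z^3, C_1 ≅ Z^3.

Boundary ∂_1: C_1 → C_0 is given by ∂[p,q] = [q] − [p]. For instance
  ∂AD = D − A.
The 3×3 boundary matrix has rank 2 and Smith normal form diag(1,1).

Now H_k = ker ∂_k / im ∂_{k+1}, so:

  H_1: rank ker ∂_1 − rank ∂_2 = (3 − 2) − 0 = 1, and there is no ∂_2, so H_1 ≅ Z.

H_1 ≅ Z.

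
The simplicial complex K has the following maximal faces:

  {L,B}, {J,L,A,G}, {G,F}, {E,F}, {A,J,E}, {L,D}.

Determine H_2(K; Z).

H_2 = 0.

K has 8 vertices, 12 edges, 5 triangles, 1 3-simplex.
rank ∂_2 = 4, rank ∂_3 = 1 ⇒ b_2 = 5 − 4 − 1 = 0; all invariant factors of ∂_3 are 1 so no torsion. So H_2 = 0.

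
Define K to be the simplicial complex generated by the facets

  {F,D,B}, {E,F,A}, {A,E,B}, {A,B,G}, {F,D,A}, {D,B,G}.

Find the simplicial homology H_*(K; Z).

Take the total order A < B < D < E < F < G on the vertex set. Then K (dimension 2) consists of the simplices:

  0-simplices (6): A, B, D, E, F, G
  1-simplices (12): AB, AD, AE, AF, AG, BD, BE, BF, BG, DF, DG, EF
  2-simplices (6): ABE, ABG, ADF, AEF, BDF, BDG

so the chain groups are C_0 ≅ Z^6, C_1 ≅ Z^12, C_2 ≅ Z^6.

The boundary map ∂_1: C_1 → C_0 maps an edge to its endpoints' difference, ∂[p,q] = q − p. For instance
  ∂DF = F − D.
The resulting 6×12 matrix has rank 5, and its Smith normal form has invariant factors (1,1,1,1,1).

The boundary map ∂_2: C_2 → C_1 acts by ∂[p,q,r] = [q,r] − [p,r] + [p,q]. For instance
  ∂ABG = BG − AG + AB,
  ∂ABE = BE − AE + AB.
The resulting 12×6 matrix has rank 6, and its Smith normal form has invariant factors (1,1,1,1,1,1).

From H_k ≅ ker(∂_k) / im(∂_{k+1}) we obtain:

  H_0: rank C_0 − rank ∂_1 = 6 − 5 = 1, and the invariant factors of ∂_1 are all 1, so H_0 = Z.
  H_1: rank ker ∂_1 − rank ∂_2 = (12 − 5) − 6 = 1, and the invariant factors of ∂_2 are all 1, so H_1 = Z.
  H_2: rank ker ∂_2 − rank ∂_3 = (6 − 6) − 0 = 0, and there is no ∂_3, so H_2 = 0.

H_0 ≅ Z,  H_1 ≅ Z,  H_2 = 0.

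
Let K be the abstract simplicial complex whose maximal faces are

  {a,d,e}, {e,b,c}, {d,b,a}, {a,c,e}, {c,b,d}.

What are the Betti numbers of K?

Order the vertices as a < b < c < d < e. Listing each simplex with vertices in this order, K has dimension 2 with simplices:

  0-simplices (5): a, b, c, d, e
  1-simplices (10): ab, ac, ad, ae, bc, bd, be, cd, ce, de
  2-simplices (5): abd, ace, ade, bcd, bce

giving chain groups C_0 ≅ Z^5, C_1 ≅ Z^10, C_2 ≅ Z^5.

The boundary map ∂_1: C_1 → C_0 maps an edge to its endpoints' difference, ∂[p,q] = q − p. For instance
  ∂ab = b − a.
The resulting 5×10 matrix has rank 4, and its Smith normal form has invariant factors (1,1,1,1).

∂_2: C_2 → C_1 maps a triangle to the signed sum of its edges. For instance
  ∂ace = ce − ae + ac,
  ∂bcd = cd − bd + bc.
The 10×5 boundary matrix has rank 5 and Smith normal form diag(1,1,1,1,1).

Computing H_k = (kernel of ∂_k) / (image of ∂_{k+1}):

  H_0: rank C_0 − rank ∂_1 = 5 − 4 = 1, and the invariant factors of ∂_1 are all 1, so H_0 ≅ Z.
  H_1: rank ker ∂_1 − rank ∂_2 = (10 − 4) − 5 = 1, and the invariant factors of ∂_2 are all 1, so H_1 ≅ Z.
  H_2: rank ker ∂_2 − rank ∂_3 = (5 − 5) − 0 = 0, and there is no ∂_3, so H_2 ≅ 0.

Hence the Betti numbers are b_0 = 1, b_1 = 1, b_2 = 0.

b_0 = 1, b_1 = 1, b_2 = 0.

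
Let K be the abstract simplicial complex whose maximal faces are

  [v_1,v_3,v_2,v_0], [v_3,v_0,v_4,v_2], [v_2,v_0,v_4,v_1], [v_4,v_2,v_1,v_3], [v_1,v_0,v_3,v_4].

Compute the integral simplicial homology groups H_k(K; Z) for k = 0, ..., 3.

Fix the vertex order v_0 < v_1 < v_2 < v_3 < v_4 and write every simplex with vertices in increasing order. Then dim K = 3 and the simplices of K are:

  0-simplices (5): [v_0], [v_1], [v_2], [v_3], [v_4]
  1-simplices (10): [v_0,v_1], [v_0,v_2], [v_0,v_3], [v_0,v_4], [v_1,v_2], [v_1,v_3], [v_1,v_4], [v_2,v_3], [v_2,v_4], [v_3,v_4]
  2-simplices (10): [v_0,v_1,v_2], [v_0,v_1,v_3], [v_0,v_1,v_4], [v_0,v_2,v_3], [v_0,v_2,v_4], [v_0,v_3,v_4], [v_1,v_2,v_3], [v_1,v_2,v_4], [v_1,v_3,v_4], [v_2,v_3,v_4]
  3-simplices (5): [v_0,v_1,v_2,v_3], [v_0,v_1,v_2,v_4], [v_0,v_1,v_3,v_4], [v_0,v_2,v_3,v_4], [v_1,v_2,v_3,v_4]

Hence C_0 ≅ Z^5, C_1 ≅ Z^10, C_2 ≅ Z^10, C_3 ≅ Z^5.

∂_1: C_1 → C_0 maps an edge to its endpoints' difference, ∂[p,q] = q − p. For instance
  ∂[v_0,v_1] = [v_1] − [v_0].
As a 5×10 matrix over Z this has rank 4, with invariant factors (1,1,1,1).

The boundary map ∂_2: C_2 → C_1 maps a triangle to the signed sum of its edges. For instance
  ∂[v_1,v_2,v_3] = [v_2,v_3] − [v_1,v_3] + [v_1,v_2],
  ∂[v_2,v_3,v_4] = [v_3,v_4] − [v_2,v_4] + [v_2,v_3].
This gives a 10×10 integer matrix of rank 6; reducing to Smith normal form yields diagonal entries (1,1,1,1,1,1).

The boundary map ∂_3: C_3 → C_2 sends each 3-simplex σ to the alternating sum Σ_i (−1)^i (σ with its i-th vertex removed). For instance
  ∂[v_0,v_1,v_2,v_4] = [v_1,v_2,v_4] − [v_0,v_2,v_4] + [v_0,v_1,v_4] − [v_0,v_1,v_2],
  ∂[v_0,v_1,v_3,v_4] = [v_1,v_3,v_4] − [v_0,v_3,v_4] + [v_0,v_1,v_4] − [v_0,v_1,v_3].
This gives a 10×5 integer matrix of rank 4; reducing to Smith normal form yields diagonal entries (1,1,1,1).

Computing H_k = (kernel of ∂_k) / (image of ∂_{k+1}):

  H_0: rank C_0 − rank ∂_1 = 5 − 4 = 1, and the invariant factors of ∂_1 are all 1, so H_0 ≅ Z.
  H_1: rank ker ∂_1 − rank ∂_2 = (10 − 4) − 6 = 0, and the invariant factors of ∂_2 are all 1, so H_1 ≅ 0.
  H_2: rank ker ∂_2 − rank ∂_3 = (10 − 6) − 4 = 0, and the invariant factors of ∂_3 are all 1, so H_2 ≅ 0.
  H_3: rank ker ∂_3 − rank ∂_4 = (5 − 4) − 0 = 1, and there is no ∂_4, so H_3 ≅ Z.

As a check, the Euler characteristic is 5 − 10 + 10 − 5 = 0, which agrees with 1 − 0 + 0 − 1 = 0.
(K is a triangulation of the 3-sphere S^3.)

H_0 = Z,  H_1 = 0,  H_2 = 0,  H_3 = Z.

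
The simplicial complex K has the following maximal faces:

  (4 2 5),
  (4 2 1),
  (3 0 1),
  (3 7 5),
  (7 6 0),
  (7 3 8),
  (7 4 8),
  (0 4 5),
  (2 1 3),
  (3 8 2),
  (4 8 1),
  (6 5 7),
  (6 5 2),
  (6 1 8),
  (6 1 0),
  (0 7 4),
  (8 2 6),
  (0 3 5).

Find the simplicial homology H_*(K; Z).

H_0 = Z,  H_1 = Z ⊕ Z/2Z,  H_2 = 0.

Take the total order 0 < 1 < 2 < 3 < 4 < 5 < 6 < 7 < 8 on the vertex set. Then K (dimension 2) consists of the simplices:

  0-simplices (9): [0], [1], [2], [3], [4], [5], [6], [7], [8]
  1-simplices (27): (27 of them)
  2-simplices (18): [0,1,3], [0,1,6], [0,3,5], [0,4,5], [0,4,7], [0,6,7], [1,2,3], [1,2,4], [1,4,8], [1,6,8], [2,3,8], [2,4,5], [2,5,6], [2,6,8], [3,5,7], [3,7,8], [4,7,8], [5,6,7]

Hence C_0 ≅ Z^9, C_1 ≅ Z^27, C_2 ≅ Z^18.

∂_1: C_1 → C_0 maps an edge to its endpoints' difference, ∂[p,q] = q − p. For instance
  ∂[0,4] = [4] − [0].
The 9×27 boundary matrix has rank 8 and Smith normal form diag(1,1,1,1,1,1,1,1).

∂_2: C_2 → C_1 acts by ∂[p,q,r] = [q,r] − [p,r] + [p,q]. For instance
  ∂[0,1,6] = [1,6] − [0,6] + [0,1],
  ∂[1,2,3] = [2,3] − [1,3] + [1,2].
As a 27×18 matrix over Z this has rank 18, with invariant factors (1,1,1,1,1,1,1,1,1,1,1,1,1,1,1,1,1,2).

Computing H_k = (kernel of ∂_k) / (image of ∂_{k+1}):

  H_0: rank C_0 − rank ∂_1 = 9 − 8 = 1, and the invariant factors of ∂_1 are all 1, so H_0 ≅ Z.
  H_1: rank ker ∂_1 − rank ∂_2 = (27 − 8) − 18 = 1, and ∂_2 has invariant factor 2 > 1, so H_1 ≅ Z ⊕ Z/2Z.
  H_2: rank ker ∂_2 − rank ∂_3 = (18 − 18) − 0 = 0, and there is no ∂_3, so H_2 ≅ 0.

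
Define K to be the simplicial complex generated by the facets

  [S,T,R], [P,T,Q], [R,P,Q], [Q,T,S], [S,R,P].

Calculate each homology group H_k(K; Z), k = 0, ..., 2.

Take the total order P < Q < R < S < T on the vertex set. Then K (dimension 2) consists of the simplices:

  0-simplices (5): P, Q, R, S, T
  1-simplices (10): PQ, PR, PS, PT, QR, QS, QT, RS, RT, ST
  2-simplices (5): PQR, PQT, PRS, QST, RST

so the chain groups are C_0 ≅ Z^5, C_1 ≅ Z^10, C_2 ≅ Z^5.

Boundary ∂_1: C_1 → C_0 is given by ∂[p,q] = [q] − [p].
The 5×10 boundary matrix has rank 4 and Smith normal form diag(1,1,1,1).

The boundary map ∂_2: C_2 → C_1 maps a triangle to the signed sum of its edges. For instance
  ∂PRS = RS − PS + PR,
  ∂QST = ST − QT + QS.
The 10×5 boundary matrix has rank 5 and Smith normal form diag(1,1,1,1,1).

Reading off H_k = ker ∂_k / im ∂_{k+1}:

  H_0: rank C_0 − rank ∂_1 = 5 − 4 = 1, and the invariant factors of ∂_1 are all 1, so H_0 = Z.
  H_1: rank ker ∂_1 − rank ∂_2 = (10 − 4) − 5 = 1, and the invariant factors of ∂_2 are all 1, so H_1 = Z.
  H_2: rank ker ∂_2 − rank ∂_3 = (5 − 5) − 0 = 0, and there is no ∂_3, so H_2 = 0.

(K is a triangulation of the Möbius band.)

H_0 ≅ Z,  H_1 ≅ Z,  H_2 = 0.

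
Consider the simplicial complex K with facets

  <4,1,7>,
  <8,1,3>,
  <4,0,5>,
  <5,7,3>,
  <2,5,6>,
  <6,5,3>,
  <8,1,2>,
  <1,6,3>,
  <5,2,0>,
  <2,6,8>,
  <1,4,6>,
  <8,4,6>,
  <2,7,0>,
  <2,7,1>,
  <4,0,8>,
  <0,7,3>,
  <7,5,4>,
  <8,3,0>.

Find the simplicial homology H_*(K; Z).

H_0 = Z,  H_1 = Z ⊕ Z/2,  H_2 = 0.

Order the vertices as 0 < 1 < 2 < 3 < 4 < 5 < 6 < 7 < 8. Listing each simplex with vertices in this order, K has dimension 2 with simplices:

  0-simplices (9): [0], [1], [2], [3], [4], [5], [6], [7], [8]
  1-simplices (27): (27 of them)
  2-simplices (18): [0,2,5], [0,2,7], [0,3,7], [0,3,8], [0,4,5], [0,4,8], [1,2,7], [1,2,8], [1,3,6], [1,3,8], [1,4,6], [1,4,7], [2,5,6], [2,6,8], [3,5,6], [3,5,7], [4,5,7], [4,6,8]

giving chain groups C_0 ≅ Z^9, C_1 ≅ Z^27, C_2 ≅ Z^18.

Boundary ∂_1: C_1 → C_0 sends each edge [p,q] (with p < q) to q − p.
The 9×27 boundary matrix has rank 8 and Smith normal form diag(1,1,1,1,1,1,1,1).

The boundary map ∂_2: C_2 → C_1 sends each 2-simplex [p,q,r] to [q,r] − [p,r] + [p,q]. For instance
  ∂[0,4,8] = [4,8] − [0,8] + [0,4],
  ∂[1,3,8] = [3,8] − [1,8] + [1,3].
The 27×18 boundary matrix has rank 18 and Smith normal form diag(1,1,1,1,1,1,1,1,1,1,1,1,1,1,1,1,1,2).

From H_k ≅ ker(∂_k) / im(∂_{k+1}) we obtain:

  H_0: rank C_0 − rank ∂_1 = 9 − 8 = 1, and the invariant factors of ∂_1 are all 1, so H_0 = Z.
  H_1: rank ker ∂_1 − rank ∂_2 = (27 − 8) − 18 = 1, and ∂_2 has invariant factor 2 > 1, so H_1 = Z ⊕ Z/2.
  H_2: rank ker ∂_2 − rank ∂_3 = (18 − 18) − 0 = 0, and there is no ∂_3, so H_2 = 0.

(K is a triangulation of the Klein bottle.)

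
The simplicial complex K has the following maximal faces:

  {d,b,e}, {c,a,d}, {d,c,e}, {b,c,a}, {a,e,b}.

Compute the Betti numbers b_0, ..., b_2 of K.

Fix the vertex order a < b < c < d < e and write every simplex with vertices in increasing order. Then dim K = 2 and the simplices of K are:

  0-simplices (5): a, b, c, d, e
  1-simplices (10): ab, ac, ad, ae, bc, bd, be, cd, ce, de
  2-simplices (5): abc, abe, acd, bde, cde

Hence C_0 ≅ Z^5, C_1 ≅ Z^10, C_2 ≅ Z^5.

Boundary ∂_1: C_1 → C_0 maps an edge to its endpoints' difference, ∂[p,q] = q − p.
This gives a 5×10 integer matrix of rank 4; reducing to Smith normal form yields diagonal entries (1,1,1,1).

The boundary map ∂_2: C_2 → C_1 acts by ∂[p,q,r] = [q,r] − [p,r] + [p,q]. For instance
  ∂abe = be − ae + ab,
  ∂bde = de − be + bd.
As a 10×5 matrix over Z this has rank 5, with invariant factors (1,1,1,1,1).

Reading off H_k = ker ∂_k / im ∂_{k+1}:

  H_0: rank C_0 − rank ∂_1 = 5 − 4 = 1, and the invariant factors of ∂_1 are all 1, so H_0 = Z.
  H_1: rank ker ∂_1 − rank ∂_2 = (10 − 4) − 5 = 1, and the invariant factors of ∂_2 are all 1, so H_1 = Z.
  H_2: rank ker ∂_2 − rank ∂_3 = (5 − 5) − 0 = 0, and there is no ∂_3, so H_2 = 0.

As a check, the Euler characteristic is 5 − 10 + 5 = 0, which agrees with 1 − 1 + 0 = 0.

Hence the Betti numbers are b_0 = 1, b_1 = 1, b_2 = 0.

b_0 = 1, b_1 = 1, b_2 = 0.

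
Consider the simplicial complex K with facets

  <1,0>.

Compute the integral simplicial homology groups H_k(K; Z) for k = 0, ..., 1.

Order the vertices as 0 < 1. Listing each simplex with vertices in this order, K has dimension 1 with simplices:

  0-simplices (2): [0], [1]
  1-simplices (1): [0,1]

so the chain groups are C_0 ≅ Z^2, C_1 ≅ Z^1.

Boundary ∂_1: C_1 → C_0 maps an edge to its endpoints' difference, ∂[p,q] = q − p. For instance
  ∂[0,1] = [1] − [0].
The 2×1 boundary matrix has rank 1 and Smith normal form diag(1).

Reading off H_k = ker ∂_k / im ∂_{k+1}:

  H_0: rank C_0 − rank ∂_1 = 2 − 1 = 1, and the invariant factors of ∂_1 are all 1, so H_0 ≅ Z.
  H_1: rank ker ∂_1 − rank ∂_2 = (1 − 1) − 0 = 0, and there is no ∂_2, so H_1 ≅ 0.

(K is a triangulation of the 1-simplex.)

H_0 = Z,  H_1 = 0.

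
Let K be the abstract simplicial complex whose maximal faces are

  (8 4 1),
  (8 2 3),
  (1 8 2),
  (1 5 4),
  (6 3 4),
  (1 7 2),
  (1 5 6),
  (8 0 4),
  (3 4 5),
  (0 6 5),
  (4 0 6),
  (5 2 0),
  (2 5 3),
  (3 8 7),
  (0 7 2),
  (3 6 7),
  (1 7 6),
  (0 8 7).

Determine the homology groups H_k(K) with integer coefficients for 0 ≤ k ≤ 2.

H_0 = Z,  H_1 = Z ⊕ Z/2,  H_2 = 0.

Fix the vertex order 0 < 1 < 2 < 3 < 4 < 5 < 6 < 7 < 8 and write every simplex with vertices in increasing order. Then dim K = 2 and the simplices of K are:

  0-simplices (9): [0], [1], [2], [3], [4], [5], [6], [7], [8]
  1-simplices (27): (27 of them)
  2-simplices (18): [0,2,5], [0,2,7], [0,4,6], [0,4,8], [0,5,6], [0,7,8], [1,2,7], [1,2,8], [1,4,5], [1,4,8], [1,5,6], [1,6,7], [2,3,5], [2,3,8], [3,4,5], [3,4,6], [3,6,7], [3,7,8]

so the chain groups are C_0 ≅ Z^9, C_1 ≅ Z^27, C_2 ≅ Z^18.

The boundary map ∂_1: C_1 → C_0 sends each edge [p,q] (with p < q) to q − p. For instance
  ∂[4,5] = [5] − [4].
The 9×27 boundary matrix has rank 8 and Smith normal form diag(1,1,1,1,1,1,1,1).

The boundary map ∂_2: C_2 → C_1 sends each 2-simplex [p,q,r] to [q,r] − [p,r] + [p,q]. For instance
  ∂[0,4,8] = [4,8] − [0,8] + [0,4],
  ∂[3,7,8] = [7,8] − [3,8] + [3,7].
The 27×18 boundary matrix has rank 18 and Smith normal form diag(1,1,1,1,1,1,1,1,1,1,1,1,1,1,1,1,1,2).

Reading off H_k = ker ∂_k / im ∂_{k+1}:

  H_0: rank C_0 − rank ∂_1 = 9 − 8 = 1, and the invariant factors of ∂_1 are all 1, so H_0 = Z.
  H_1: rank ker ∂_1 − rank ∂_2 = (27 − 8) − 18 = 1, and ∂_2 has invariant factor 2 > 1, so H_1 = Z ⊕ Z/2.
  H_2: rank ker ∂_2 − rank ∂_3 = (18 − 18) − 0 = 0, and there is no ∂_3, so H_2 = 0.

As a check, the Euler characteristic is 9 − 27 + 18 = 0, which agrees with 1 − 1 + 0 = 0.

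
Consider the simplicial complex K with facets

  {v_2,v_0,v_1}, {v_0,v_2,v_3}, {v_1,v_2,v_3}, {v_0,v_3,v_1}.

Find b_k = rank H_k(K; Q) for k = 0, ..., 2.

b_0 = 1, b_1 = 0, b_2 = 1.

Fix the vertex order v_0 < v_1 < v_2 < v_3 and write every simplex with vertices in increasing order. Then dim K = 2 and the simplices of K are:

  0-simplices (4): [v_0], [v_1], [v_2], [v_3]
  1-simplices (6): [v_0,v_1], [v_0,v_2], [v_0,v_3], [v_1,v_2], [v_1,v_3], [v_2,v_3]
  2-simplices (4): [v_0,v_1,v_2], [v_0,v_1,v_3], [v_0,v_2,v_3], [v_1,v_2,v_3]

Hence C_0 ≅ Z^4, C_1 ≅ Z^6, C_2 ≅ Z^4.

∂_1: C_1 → C_0 is given by ∂[p,q] = [q] − [p]. For instance
  ∂[v_0,v_2] = [v_2] − [v_0].
This gives a 4×6 integer matrix of rank 3; reducing to Smith normal form yields diagonal entries (1,1,1).

∂_2: C_2 → C_1 maps a triangle to the signed sum of its edges. For instance
  ∂[v_0,v_1,v_3] = [v_1,v_3] − [v_0,v_3] + [v_0,v_1],
  ∂[v_0,v_2,v_3] = [v_2,v_3] − [v_0,v_3] + [v_0,v_2].
The resulting 6×4 matrix has rank 3, and its Smith normal form has invariant factors (1,1,1).

Reading off H_k = ker ∂_k / im ∂_{k+1}:

  H_0: rank C_0 − rank ∂_1 = 4 − 3 = 1, and the invariant factors of ∂_1 are all 1, so H_0 ≅ Z.
  H_1: rank ker ∂_1 − rank ∂_2 = (6 − 3) − 3 = 0, and the invariant factors of ∂_2 are all 1, so H_1 ≅ 0.
  H_2: rank ker ∂_2 − rank ∂_3 = (4 − 3) − 0 = 1, and there is no ∂_3, so H_2 ≅ Z.

As a check, the Euler characteristic is 4 − 6 + 4 = 2, which agrees with 1 − 0 + 1 = 2.

Hence the Betti numbers are b_0 = 1, b_1 = 0, b_2 = 1.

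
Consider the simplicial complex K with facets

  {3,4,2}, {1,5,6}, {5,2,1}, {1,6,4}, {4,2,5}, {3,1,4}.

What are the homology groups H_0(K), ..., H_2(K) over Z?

H_0 = Z,  H_1 = Z,  H_2 = 0.

Order the vertices as 1 < 2 < 3 < 4 < 5 < 6. Listing each simplex with vertices in this order, K has dimension 2 with simplices:

  0-simplices (6): [1], [2], [3], [4], [5], [6]
  1-simplices (12): [1,2], [1,3], [1,4], [1,5], [1,6], [2,3], [2,4], [2,5], [3,4], [4,5], [4,6], [5,6]
  2-simplices (6): [1,2,5], [1,3,4], [1,4,6], [1,5,6], [2,3,4], [2,4,5]

so the chain groups are C_0 ≅ Z^6, C_1 ≅ Z^12, C_2 ≅ Z^6.

∂_1: C_1 → C_0 maps an edge to its endpoints' difference, ∂[p,q] = q − p. For instance
  ∂[2,3] = [3] − [2].
The resulting 6×12 matrix has rank 5, and its Smith normal form has invariant factors (1,1,1,1,1).

Boundary ∂_2: C_2 → C_1 maps a triangle to the signed sum of its edges. For instance
  ∂[1,3,4] = [3,4] − [1,4] + [1,3],
  ∂[2,4,5] = [4,5] − [2,5] + [2,4].
This gives a 12×6 integer matrix of rank 6; reducing to Smith normal form yields diagonal entries (1,1,1,1,1,1).

Now H_k = ker ∂_k / im ∂_{k+1}, so:

  H_0: rank C_0 − rank ∂_1 = 6 − 5 = 1, and the invariant factors of ∂_1 are all 1, so H_0 = Z.
  H_1: rank ker ∂_1 − rank ∂_2 = (12 − 5) − 6 = 1, and the invariant factors of ∂_2 are all 1, so H_1 = Z.
  H_2: rank ker ∂_2 − rank ∂_3 = (6 − 6) − 0 = 0, and there is no ∂_3, so H_2 = 0.

As a check, the Euler characteristic is 6 − 12 + 6 = 0, which agrees with 1 − 1 + 0 = 0.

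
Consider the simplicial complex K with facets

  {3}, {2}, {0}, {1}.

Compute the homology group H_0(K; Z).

H_0 ≅ Z^4.

We work with the vertex ordering 0 < 1 < 2 < 3. The simplices of K, each written with vertices in increasing order, are:

  0-simplices (4): [0], [1], [2], [3]

giving chain groups C_0 ≅ Z^4.

Computing H_k = (kernel of ∂_k) / (image of ∂_{k+1}):

  H_0: rank C_0 − rank ∂_1 = 4 − 0 = 4, and there is no ∂_1, so H_0 = Z^4.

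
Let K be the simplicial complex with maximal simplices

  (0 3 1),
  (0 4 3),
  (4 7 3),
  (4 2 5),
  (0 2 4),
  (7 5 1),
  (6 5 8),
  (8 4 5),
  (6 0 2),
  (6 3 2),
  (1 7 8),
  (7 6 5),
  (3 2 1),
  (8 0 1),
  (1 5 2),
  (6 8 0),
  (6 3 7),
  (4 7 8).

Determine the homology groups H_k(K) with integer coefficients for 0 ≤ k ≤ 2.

H_0 ≅ Z,  H_1 ≅ Z ⊕ Z/2,  H_2 = 0.

Order the vertices as 0 < 1 < 2 < 3 < 4 < 5 < 6 < 7 < 8. Listing each simplex with vertices in this order, K has dimension 2 with simplices:

  0-simplices (9): [0], [1], [2], [3], [4], [5], [6], [7], [8]
  1-simplices (27): (27 of them)
  2-simplices (18): [0,1,3], [0,1,8], [0,2,4], [0,2,6], [0,3,4], [0,6,8], [1,2,3], [1,2,5], [1,5,7], [1,7,8], [2,3,6], [2,4,5], [3,4,7], [3,6,7], [4,5,8], [4,7,8], [5,6,7], [5,6,8]

so the chain groups are C_0 ≅ Z^9, C_1 ≅ Z^27, C_2 ≅ Z^18.

∂_1: C_1 → C_0 is given by ∂[p,q] = [q] − [p]. For instance
  ∂[4,7] = [7] − [4].
The 9×27 boundary matrix has rank 8 and Smith normal form diag(1,1,1,1,1,1,1,1).

The boundary map ∂_2: C_2 → C_1 sends each 2-simplex [p,q,r] to [q,r] − [p,r] + [p,q]. For instance
  ∂[5,6,7] = [6,7] − [5,7] + [5,6],
  ∂[1,2,3] = [2,3] − [1,3] + [1,2].
The resulting 27×18 matrix has rank 18, and its Smith normal form has invariant factors (1,1,1,1,1,1,1,1,1,1,1,1,1,1,1,1,1,2).

Now H_k = ker ∂_k / im ∂_{k+1}, so:

  H_0: rank C_0 − rank ∂_1 = 9 − 8 = 1, and the invariant factors of ∂_1 are all 1, so H_0 ≅ Z.
  H_1: rank ker ∂_1 − rank ∂_2 = (27 − 8) − 18 = 1, and ∂_2 has invariant factor 2 > 1, so H_1 ≅ Z ⊕ Z/2.
  H_2: rank ker ∂_2 − rank ∂_3 = (18 − 18) − 0 = 0, and there is no ∂_3, so H_2 ≅ 0.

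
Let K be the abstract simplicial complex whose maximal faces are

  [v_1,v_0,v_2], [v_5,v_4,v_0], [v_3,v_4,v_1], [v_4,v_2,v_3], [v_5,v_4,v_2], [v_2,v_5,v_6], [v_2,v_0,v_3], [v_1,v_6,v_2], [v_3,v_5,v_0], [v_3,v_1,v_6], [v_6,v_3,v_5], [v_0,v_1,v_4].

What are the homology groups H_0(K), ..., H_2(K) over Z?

We work with the vertex ordering v_0 < v_1 < v_2 < v_3 < v_4 < v_5 < v_6. The simplices of K, each written with vertices in increasing order, are:

  0-simplices (7): [v_0], [v_1], [v_2], [v_3], [v_4], [v_5], [v_6]
  1-simplices (18): (18 of them)
  2-simplices (12): (12 of them)

Hence C_0 ≅ Z^7, C_1 ≅ Z^18, C_2 ≅ Z^12.

Boundary ∂_1: C_1 → C_0 sends each edge [p,q] (with p < q) to q − p.
The 7×18 boundary matrix has rank 6 and Smith normal form diag(1,1,1,1,1,1).

∂_2: C_2 → C_1 acts by ∂[p,q,r] = [q,r] − [p,r] + [p,q]. For instance
  ∂[v_0,v_2,v_3] = [v_2,v_3] − [v_0,v_3] + [v_0,v_2],
  ∂[v_2,v_5,v_6] = [v_5,v_6] − [v_2,v_6] + [v_2,v_5].
This gives a 18×12 integer matrix of rank 12; reducing to Smith normal form yields diagonal entries (1,1,1,1,1,1,1,1,1,1,1,2).

Computing H_k = (kernel of ∂_k) / (image of ∂_{k+1}):

  H_0: rank C_0 − rank ∂_1 = 7 − 6 = 1, and the invariant factors of ∂_1 are all 1, so H_0 ≅ Z.
  H_1: rank ker ∂_1 − rank ∂_2 = (18 − 6) − 12 = 0, and ∂_2 has invariant factor 2 > 1, so H_1 ≅ Z/2.
  H_2: rank ker ∂_2 − rank ∂_3 = (12 − 12) − 0 = 0, and there is no ∂_3, so H_2 ≅ 0.

H_0 ≅ Z,  H_1 ≅ Z/2,  H_2 = 0.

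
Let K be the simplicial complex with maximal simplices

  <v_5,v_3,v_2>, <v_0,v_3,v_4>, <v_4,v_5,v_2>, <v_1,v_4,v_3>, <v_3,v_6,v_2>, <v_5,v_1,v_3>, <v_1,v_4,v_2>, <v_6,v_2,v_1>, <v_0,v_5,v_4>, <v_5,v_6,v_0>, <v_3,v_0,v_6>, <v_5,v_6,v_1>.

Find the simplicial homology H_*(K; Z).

H_0 ≅ Z,  H_1 ≅ Z/2,  H_2 = 0.

Take the total order v_0 < v_1 < v_2 < v_3 < v_4 < v_5 < v_6 on the vertex set. Then K (dimension 2) consists of the simplices:

  0-simplices (7): [v_0], [v_1], [v_2], [v_3], [v_4], [v_5], [v_6]
  1-simplices (18): (18 of them)
  2-simplices (12): (12 of them)

giving chain groups C_0 ≅ Z^7, C_1 ≅ Z^18, C_2 ≅ Z^12.

Boundary ∂_1: C_1 → C_0 sends each edge [p,q] (with p < q) to q − p. For instance
  ∂[v_3,v_5] = [v_5] − [v_3].
This gives a 7×18 integer matrix of rank 6; reducing to Smith normal form yields diagonal entries (1,1,1,1,1,1).

Boundary ∂_2: C_2 → C_1 sends each 2-simplex [p,q,r] to [q,r] − [p,r] + [p,q]. For instance
  ∂[v_0,v_3,v_6] = [v_3,v_6] − [v_0,v_6] + [v_0,v_3],
  ∂[v_0,v_4,v_5] = [v_4,v_5] − [v_0,v_5] + [v_0,v_4].
This gives a 18×12 integer matrix of rank 12; reducing to Smith normal form yields diagonal entries (1,1,1,1,1,1,1,1,1,1,1,2).

Now H_k = ker ∂_k / im ∂_{k+1}, so:

  H_0: rank C_0 − rank ∂_1 = 7 − 6 = 1, and the invariant factors of ∂_1 are all 1, so H_0 ≅ Z.
  H_1: rank ker ∂_1 − rank ∂_2 = (18 − 6) − 12 = 0, and ∂_2 has invariant factor 2 > 1, so H_1 ≅ Z/2.
  H_2: rank ker ∂_2 − rank ∂_3 = (12 − 12) − 0 = 0, and there is no ∂_3, so H_2 ≅ 0.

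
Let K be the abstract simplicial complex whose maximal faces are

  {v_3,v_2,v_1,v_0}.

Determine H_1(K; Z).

H_1 ≅ 0.

Take the total order v_0 < v_1 < v_2 < v_3 on the vertex set. Then K (dimension 3) consists of the simplices:

  0-simplices (4): [v_0], [v_1], [v_2], [v_3]
  1-simplices (6): [v_0,v_1], [v_0,v_2], [v_0,v_3], [v_1,v_2], [v_1,v_3], [v_2,v_3]
  2-simplices (4): [v_0,v_1,v_2], [v_0,v_1,v_3], [v_0,v_2,v_3], [v_1,v_2,v_3]
  3-simplices (1): [v_0,v_1,v_2,v_3]

giving chain groups C_0 ≅ Z^4, C_1 ≅ Z^6, C_2 ≅ Z^4, C_3 ≅ Z^1.

Boundary ∂_1: C_1 → C_0 sends each edge [p,q] (with p < q) to q − p. For instance
  ∂[v_2,v_3] = [v_3] − [v_2].
The resulting 4×6 matrix has rank 3, and its Smith normal form has invariant factors (1,1,1).

∂_2: C_2 → C_1 sends each 2-simplex [p,q,r] to [q,r] − [p,r] + [p,q]. For instance
  ∂[v_0,v_1,v_3] = [v_1,v_3] − [v_0,v_3] + [v_0,v_1],
  ∂[v_0,v_1,v_2] = [v_1,v_2] − [v_0,v_2] + [v_0,v_1].
The 6×4 boundary matrix has rank 3 and Smith normal form diag(1,1,1).

∂_3: C_3 → C_2 sends each 3-simplex σ to the alternating sum Σ_i (−1)^i (σ with its i-th vertex removed). For instance
  ∂[v_0,v_1,v_2,v_3] = [v_1,v_2,v_3] − [v_0,v_2,v_3] + [v_0,v_1,v_3] − [v_0,v_1,v_2].
The 4×1 boundary matrix has rank 1 and Smith normal form diag(1).

From H_k ≅ ker(∂_k) / im(∂_{k+1}) we obtain:

  H_1: rank ker ∂_1 − rank ∂_2 = (6 − 3) − 3 = 0, and the invariant factors of ∂_2 are all 1, so H_1 ≅ 0.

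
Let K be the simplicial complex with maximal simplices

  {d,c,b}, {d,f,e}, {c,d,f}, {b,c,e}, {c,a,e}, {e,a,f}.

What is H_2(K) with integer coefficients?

H_2 = 0.

We work with the vertex ordering a < b < c < d < e < f. The simplices of K, each written with vertices in increasing order, are:

  0-simplices (6): a, b, c, d, e, f
  1-simplices (12): ac, ae, af, bc, bd, be, cd, ce, cf, de, df, ef
  2-simplices (6): ace, aef, bcd, bce, cdf, def

giving chain groups C_0 ≅ Z^6, C_1 ≅ Z^12, C_2 ≅ Z^6.

Boundary ∂_1: C_1 → C_0 sends each edge [p,q] (with p < q) to q − p. For instance
  ∂df = f − d.
The 6×12 boundary matrix has rank 5 and Smith normal form diag(1,1,1,1,1).

The boundary map ∂_2: C_2 → C_1 maps a triangle to the signed sum of its edges. For instance
  ∂ace = ce − ae + ac,
  ∂def = ef − df + de.
This gives a 12×6 integer matrix of rank 6; reducing to Smith normal form yields diagonal entries (1,1,1,1,1,1).

From H_k ≅ ker(∂_k) / im(∂_{k+1}) we obtain:

  H_2: rank ker ∂_2 − rank ∂_3 = (6 − 6) − 0 = 0, and there is no ∂_3, so H_2 = 0.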